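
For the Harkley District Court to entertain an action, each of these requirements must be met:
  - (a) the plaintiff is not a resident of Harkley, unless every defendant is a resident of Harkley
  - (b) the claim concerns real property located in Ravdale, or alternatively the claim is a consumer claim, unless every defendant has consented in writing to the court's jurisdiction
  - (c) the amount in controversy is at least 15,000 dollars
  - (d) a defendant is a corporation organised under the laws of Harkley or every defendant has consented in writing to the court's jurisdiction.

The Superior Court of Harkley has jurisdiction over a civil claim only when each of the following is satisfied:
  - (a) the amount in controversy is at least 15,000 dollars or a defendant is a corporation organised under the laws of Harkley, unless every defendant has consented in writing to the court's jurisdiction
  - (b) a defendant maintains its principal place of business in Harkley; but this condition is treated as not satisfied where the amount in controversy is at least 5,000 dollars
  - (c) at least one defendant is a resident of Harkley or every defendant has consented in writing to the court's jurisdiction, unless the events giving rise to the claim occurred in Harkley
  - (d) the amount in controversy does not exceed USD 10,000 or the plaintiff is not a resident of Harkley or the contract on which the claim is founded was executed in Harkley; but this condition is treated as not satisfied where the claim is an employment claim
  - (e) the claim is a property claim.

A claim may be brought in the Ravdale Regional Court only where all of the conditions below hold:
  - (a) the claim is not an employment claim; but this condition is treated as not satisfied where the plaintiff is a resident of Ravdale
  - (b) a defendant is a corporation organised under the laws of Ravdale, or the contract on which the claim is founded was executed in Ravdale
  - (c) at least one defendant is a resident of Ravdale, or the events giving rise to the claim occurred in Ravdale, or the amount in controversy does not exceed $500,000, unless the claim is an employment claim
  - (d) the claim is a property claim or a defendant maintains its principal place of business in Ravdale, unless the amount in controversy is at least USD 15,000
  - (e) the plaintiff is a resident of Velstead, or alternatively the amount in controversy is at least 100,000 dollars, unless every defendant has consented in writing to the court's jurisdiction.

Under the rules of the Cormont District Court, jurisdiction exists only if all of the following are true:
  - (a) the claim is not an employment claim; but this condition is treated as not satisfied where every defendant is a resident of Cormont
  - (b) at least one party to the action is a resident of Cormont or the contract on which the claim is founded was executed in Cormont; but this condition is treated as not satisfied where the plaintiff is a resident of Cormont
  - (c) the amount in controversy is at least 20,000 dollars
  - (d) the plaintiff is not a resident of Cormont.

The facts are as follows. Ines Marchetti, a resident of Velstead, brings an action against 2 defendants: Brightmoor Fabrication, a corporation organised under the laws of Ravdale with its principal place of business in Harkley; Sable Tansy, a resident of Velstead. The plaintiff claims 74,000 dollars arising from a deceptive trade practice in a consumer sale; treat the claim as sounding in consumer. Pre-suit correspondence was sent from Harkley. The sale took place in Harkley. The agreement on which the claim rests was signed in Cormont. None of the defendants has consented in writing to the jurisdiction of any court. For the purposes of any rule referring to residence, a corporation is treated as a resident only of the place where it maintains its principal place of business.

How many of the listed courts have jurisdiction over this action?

The Harkley District Court:
  (a) The plaintiff resides in Velstead, which is not Harkley. Condition met.
  (b) The claim is a consumer claim, which satisfies one of the alternatives. Condition met.
  (c) The amount in controversy is $74,000, which meets the $15,000 floor. Met.
  (d) The corporate defendant(s) are organised in Ravdale, not Harkley; no such written consent has been filed — every alternative fails. Fails.
  → Not every requirement is met — no jurisdiction.
The Superior Court of Harkley:
  (a) The amount in controversy is 74,000 dollars, which meets the $15,000 floor, which satisfies one of the alternatives. Met.
  (b) Brightmoor Fabrication has its principal place of business in Harkley. However, the amount in controversy is $74,000, which meets the $5,000 floor, which falls within the stated exception and so defeats the condition. Fails.
  (c) Brightmoor Fabrication resides in Harkley, which satisfies one of the alternatives. Condition met.
  (d) The plaintiff resides in Velstead, which is not Harkley, which satisfies one of the alternatives. The carve-out does not apply: the claim is a consumer claim, not an employment claim. Condition met.
  (e) The claim is a consumer claim, not a property claim. Not met.
  → No jurisdiction.
The Ravdale Regional Court:
  (a) The claim is a consumer claim, not an employment claim. And the carve-out is inapplicable — the plaintiff resides in Velstead, not Ravdale. Met.
  (b) Brightmoor Fabrication is organised under the laws of Ravdale, which satisfies one of the alternatives. Met.
  (c) The amount in controversy is $74,000, within the 500,000 dollars ceiling, which satisfies one of the alternatives. Condition met.
  (d) The claim is a consumer claim, not a property claim; the corporate defendant(s) have their principal place of business in Harkley, not Ravdale — none of the alternatives is met. However, the amount in controversy is 74,000 dollars, which meets the $15,000 floor, so the 'unless' proviso supplies this condition. Condition met.
  (e) The plaintiff resides in Velstead, which satisfies one of the alternatives. Satisfied.
  → Every requirement is satisfied — jurisdiction.
The Cormont District Court:
  (a) The claim is a consumer claim, not an employment claim. The carve-out does not apply: the defendants reside as follows — Brightmoor Fabrication in Harkley, Sable Tansy in Velstead — not all in Cormont. Met.
  (b) The contract was executed in Cormont, so this disjunct is met. The exception is not triggered, since the plaintiff resides in Velstead, not Cormont. Satisfied.
  (c) The amount in controversy is 74,000 dollars, which meets the $20,000 floor. Met.
  (d) The plaintiff resides in Velstead, which is not Cormont. Met.
  → Every requirement is satisfied — jurisdiction.
Courts with jurisdiction: the Ravdale Regional Court, the Cormont District Court — 2 in total.

2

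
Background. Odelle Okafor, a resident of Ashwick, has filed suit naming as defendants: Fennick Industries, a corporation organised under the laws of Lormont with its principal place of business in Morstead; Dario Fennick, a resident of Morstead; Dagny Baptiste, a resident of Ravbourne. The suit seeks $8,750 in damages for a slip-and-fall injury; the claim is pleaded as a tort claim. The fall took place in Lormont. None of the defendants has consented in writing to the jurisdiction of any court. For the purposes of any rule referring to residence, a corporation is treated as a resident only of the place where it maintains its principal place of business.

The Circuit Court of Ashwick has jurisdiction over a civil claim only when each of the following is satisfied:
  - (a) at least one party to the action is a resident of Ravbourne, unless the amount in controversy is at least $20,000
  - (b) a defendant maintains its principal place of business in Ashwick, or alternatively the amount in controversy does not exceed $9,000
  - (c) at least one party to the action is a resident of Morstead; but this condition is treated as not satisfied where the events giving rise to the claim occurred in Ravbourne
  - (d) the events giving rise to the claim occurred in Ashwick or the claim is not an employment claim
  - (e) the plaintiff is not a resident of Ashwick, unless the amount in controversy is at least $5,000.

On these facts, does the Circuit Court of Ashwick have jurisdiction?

Yes

The Circuit Court of Ashwick:
  (a) Dagny Baptiste resides in Ravbourne. Satisfied.
  (b) The amount in controversy is 8,750 dollars, within the USD 9,000 ceiling, which satisfies one of the alternatives. Satisfied.
  (c) Fennick Industries resides in Morstead. The exception is not triggered, since the operative events occurred in Lormont, not Ravbourne. Satisfied.
  (d) The claim is a tort claim, not an employment claim, so one alternative holds. Met.
  (e) The plaintiff resides in Ashwick. However, the amount in controversy is 8,750 dollars, which meets the $5,000 floor, so the 'unless' proviso supplies this condition. Met.
  → Jurisdiction lies.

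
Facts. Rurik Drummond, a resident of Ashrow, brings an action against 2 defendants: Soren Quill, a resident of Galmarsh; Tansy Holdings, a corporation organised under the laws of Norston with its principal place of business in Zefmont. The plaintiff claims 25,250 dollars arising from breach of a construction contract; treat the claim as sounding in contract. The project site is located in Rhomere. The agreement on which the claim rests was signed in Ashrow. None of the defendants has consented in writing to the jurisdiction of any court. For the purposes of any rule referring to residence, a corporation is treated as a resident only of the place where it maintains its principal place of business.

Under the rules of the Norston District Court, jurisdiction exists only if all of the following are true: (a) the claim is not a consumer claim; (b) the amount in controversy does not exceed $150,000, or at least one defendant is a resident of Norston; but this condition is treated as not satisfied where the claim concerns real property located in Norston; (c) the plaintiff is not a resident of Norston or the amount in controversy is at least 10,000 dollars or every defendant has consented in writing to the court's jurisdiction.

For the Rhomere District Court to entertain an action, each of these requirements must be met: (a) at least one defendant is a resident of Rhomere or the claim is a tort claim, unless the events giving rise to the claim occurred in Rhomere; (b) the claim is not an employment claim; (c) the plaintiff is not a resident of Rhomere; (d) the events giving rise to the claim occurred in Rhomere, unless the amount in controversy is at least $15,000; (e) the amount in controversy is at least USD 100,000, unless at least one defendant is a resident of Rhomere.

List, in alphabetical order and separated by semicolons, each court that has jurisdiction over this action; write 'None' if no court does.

the Norston District Court

The Norston District Court:
  (a) The claim is a contract claim, not a consumer claim. Satisfied.
  (b) The amount in controversy is USD 25,250, within the $150,000 ceiling, which satisfies one of the alternatives. The carve-out does not apply: the claim does not concern real property. Condition met.
  (c) The plaintiff resides in Ashrow, which is not Norston, so one alternative holds. Condition met.
  → All conditions met; jurisdiction exists.
The Rhomere District Court:
  (a) No defendant resides in Rhomere (they reside in Galmarsh, Zefmont); the claim is a contract claim, not a tort claim — none of the alternatives is met. However, the operative events occurred in Rhomere, so the 'unless' proviso supplies this condition. Condition met.
  (b) The claim is a contract claim, not an employment claim. Met.
  (c) The plaintiff resides in Ashrow, which is not Rhomere. Condition met.
  (d) The operative events occurred in Rhomere. Satisfied.
  (e) The amount in controversy is 25,250 dollars, below the USD 100,000 floor. Nor does the 'unless' clause help: no defendant resides in Rhomere (they reside in Galmarsh, Zefmont). Not satisfied.
  → No jurisdiction.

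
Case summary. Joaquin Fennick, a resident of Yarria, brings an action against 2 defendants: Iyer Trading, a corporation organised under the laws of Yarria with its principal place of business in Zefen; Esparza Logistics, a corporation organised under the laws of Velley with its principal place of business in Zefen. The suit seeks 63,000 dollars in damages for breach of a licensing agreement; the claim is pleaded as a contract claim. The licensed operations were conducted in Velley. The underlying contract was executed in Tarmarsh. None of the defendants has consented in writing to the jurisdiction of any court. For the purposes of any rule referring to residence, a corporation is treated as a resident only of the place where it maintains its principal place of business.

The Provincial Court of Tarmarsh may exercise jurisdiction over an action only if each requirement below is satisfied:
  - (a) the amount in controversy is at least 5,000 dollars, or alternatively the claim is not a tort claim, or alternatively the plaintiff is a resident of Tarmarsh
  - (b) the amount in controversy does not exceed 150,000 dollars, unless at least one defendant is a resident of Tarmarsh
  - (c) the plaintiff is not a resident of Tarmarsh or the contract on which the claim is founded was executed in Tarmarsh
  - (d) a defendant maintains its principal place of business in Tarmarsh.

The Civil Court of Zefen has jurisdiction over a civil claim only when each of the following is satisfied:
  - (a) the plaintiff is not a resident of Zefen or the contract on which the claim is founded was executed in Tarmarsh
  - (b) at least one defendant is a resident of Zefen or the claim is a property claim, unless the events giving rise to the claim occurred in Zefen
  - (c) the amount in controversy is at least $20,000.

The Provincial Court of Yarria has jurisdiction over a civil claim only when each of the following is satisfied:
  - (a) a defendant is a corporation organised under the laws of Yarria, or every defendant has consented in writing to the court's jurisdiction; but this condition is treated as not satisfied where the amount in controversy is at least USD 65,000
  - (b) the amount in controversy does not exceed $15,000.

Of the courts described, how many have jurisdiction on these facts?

The Provincial Court of Tarmarsh:
  (a) The amount in controversy is 63,000 dollars, which meets the USD 5,000 floor, so this disjunct is met. Condition met.
  (b) The amount in controversy is USD 63,000, within the $150,000 ceiling. Met.
  (c) The plaintiff resides in Yarria, which is not Tarmarsh, so one alternative holds. Condition met.
  (d) The corporate defendant(s) have their principal place of business in Zefen, not Tarmarsh. Not met.
  → No jurisdiction.
The Civil Court of Zefen:
  (a) The plaintiff resides in Yarria, which is not Zefen, which satisfies one of the alternatives. Met.
  (b) Iyer Trading resides in Zefen, which satisfies one of the alternatives. Met.
  (c) The amount in controversy is USD 63,000, which meets the $20,000 floor. Met.
  → All conditions met; jurisdiction exists.
The Provincial Court of Yarria:
  (a) Iyer Trading is organised under the laws of Yarria, so one alternative holds. And the carve-out is inapplicable — the amount in controversy is 63,000 dollars, below the 65,000 dollars floor. Satisfied.
  (b) The amount in controversy is USD 63,000, above the USD 15,000 ceiling. Not satisfied.
  → At least one condition fails; no jurisdiction.
Courts with jurisdiction: the Civil Court of Zefen — 1 in total.

1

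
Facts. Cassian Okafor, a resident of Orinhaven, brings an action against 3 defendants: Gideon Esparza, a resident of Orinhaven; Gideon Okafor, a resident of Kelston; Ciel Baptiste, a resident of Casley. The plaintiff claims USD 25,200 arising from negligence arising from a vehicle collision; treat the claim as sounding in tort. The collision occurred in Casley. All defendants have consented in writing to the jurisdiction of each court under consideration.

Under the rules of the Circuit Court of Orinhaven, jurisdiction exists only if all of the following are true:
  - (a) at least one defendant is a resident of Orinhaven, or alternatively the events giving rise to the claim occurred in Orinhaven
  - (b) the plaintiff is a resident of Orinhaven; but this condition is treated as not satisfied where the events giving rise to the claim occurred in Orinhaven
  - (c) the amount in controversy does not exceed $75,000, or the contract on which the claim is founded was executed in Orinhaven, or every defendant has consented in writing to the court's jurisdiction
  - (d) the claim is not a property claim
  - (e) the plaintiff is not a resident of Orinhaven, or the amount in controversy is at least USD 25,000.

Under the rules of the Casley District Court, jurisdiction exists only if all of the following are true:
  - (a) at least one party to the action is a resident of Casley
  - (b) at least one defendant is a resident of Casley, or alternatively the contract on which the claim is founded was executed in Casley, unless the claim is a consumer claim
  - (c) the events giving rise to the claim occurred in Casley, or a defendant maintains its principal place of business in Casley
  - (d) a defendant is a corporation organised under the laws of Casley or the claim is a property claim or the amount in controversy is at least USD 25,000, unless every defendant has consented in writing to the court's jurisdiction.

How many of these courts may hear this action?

The Circuit Court of Orinhaven:
  (a) Gideon Esparza resides in Orinhaven — that alternative is enough. Satisfied.
  (b) The plaintiff resides in Orinhaven. The carve-out does not apply: the operative events occurred in Casley, not Orinhaven. Met.
  (c) The amount in controversy is USD 25,200, within the $75,000 ceiling, which satisfies one of the alternatives. Condition met.
  (d) The claim is a tort claim, not a property claim. Satisfied.
  (e) The amount in controversy is USD 25,200, which meets the $25,000 floor — that alternative is enough. Condition met.
  → The court has jurisdiction.
The Casley District Court:
  (a) Ciel Baptiste resides in Casley. Satisfied.
  (b) Ciel Baptiste resides in Casley, so one alternative holds. Satisfied.
  (c) The operative events occurred in Casley, so this disjunct is met. Met.
  (d) The amount in controversy is USD 25,200, which meets the 25,000 dollars floor, which satisfies one of the alternatives. Condition met.
  → The court has jurisdiction.
Courts with jurisdiction: the Circuit Court of Orinhaven, the Casley District Court — 2 in total.

2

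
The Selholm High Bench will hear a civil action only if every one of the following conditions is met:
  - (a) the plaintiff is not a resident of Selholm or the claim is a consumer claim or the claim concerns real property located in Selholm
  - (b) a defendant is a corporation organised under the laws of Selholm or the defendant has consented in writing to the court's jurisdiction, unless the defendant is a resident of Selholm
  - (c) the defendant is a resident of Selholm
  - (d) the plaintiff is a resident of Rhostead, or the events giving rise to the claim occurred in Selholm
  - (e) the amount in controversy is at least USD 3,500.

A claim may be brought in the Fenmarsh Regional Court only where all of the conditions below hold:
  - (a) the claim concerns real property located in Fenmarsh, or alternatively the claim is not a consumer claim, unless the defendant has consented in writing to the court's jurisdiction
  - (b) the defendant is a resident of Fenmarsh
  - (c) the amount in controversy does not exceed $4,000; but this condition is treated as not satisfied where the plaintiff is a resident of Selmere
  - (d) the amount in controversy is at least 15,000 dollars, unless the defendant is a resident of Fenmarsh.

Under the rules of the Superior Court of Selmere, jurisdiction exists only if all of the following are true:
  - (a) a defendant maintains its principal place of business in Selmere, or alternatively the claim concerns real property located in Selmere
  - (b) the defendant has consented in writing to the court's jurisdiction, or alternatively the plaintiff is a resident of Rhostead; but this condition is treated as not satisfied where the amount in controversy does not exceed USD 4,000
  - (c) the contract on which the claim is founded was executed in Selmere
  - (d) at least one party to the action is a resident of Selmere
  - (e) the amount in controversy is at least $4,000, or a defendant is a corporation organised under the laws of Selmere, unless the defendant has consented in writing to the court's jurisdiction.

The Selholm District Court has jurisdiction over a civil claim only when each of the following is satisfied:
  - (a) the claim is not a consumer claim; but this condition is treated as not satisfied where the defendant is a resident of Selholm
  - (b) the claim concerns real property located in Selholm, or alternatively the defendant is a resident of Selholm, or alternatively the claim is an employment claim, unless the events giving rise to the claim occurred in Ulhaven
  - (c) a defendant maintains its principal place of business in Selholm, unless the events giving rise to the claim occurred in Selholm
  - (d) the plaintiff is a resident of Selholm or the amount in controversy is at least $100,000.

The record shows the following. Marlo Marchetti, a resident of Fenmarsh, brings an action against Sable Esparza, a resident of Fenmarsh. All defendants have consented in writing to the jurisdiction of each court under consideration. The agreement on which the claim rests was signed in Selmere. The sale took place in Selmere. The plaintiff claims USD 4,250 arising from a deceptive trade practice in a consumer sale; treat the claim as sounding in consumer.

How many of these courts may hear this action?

0

The Selholm High Bench:
  (a) The plaintiff resides in Fenmarsh, which is not Selholm, so this disjunct is met. Satisfied.
  (b) Every defendant has filed written consent, so this disjunct is met. Condition met.
  (c) The defendant resides in Fenmarsh, not Selholm. Condition not met.
  (d) The plaintiff resides in Fenmarsh, not Rhostead; the operative events occurred in Selmere, not Selholm — none of the alternatives is met. Condition not met.
  (e) The amount in controversy is USD 4,250, which meets the USD 3,500 floor. Condition met.
  → Not every requirement is met — no jurisdiction.
The Fenmarsh Regional Court:
  (a) The claim does not concern real property; the claim is a consumer claim — no alternative holds. However, every defendant has filed written consent, so the 'unless' proviso supplies this condition. Satisfied.
  (b) The defendant resides in Fenmarsh. Satisfied.
  (c) The amount in controversy is 4,250 dollars, above the 4,000 dollars ceiling. Not satisfied.
  (d) The amount in controversy is 4,250 dollars, below the 15,000 dollars floor. The proviso rescues it, though: the defendant resides in Fenmarsh. Met.
  → Not every requirement is met — no jurisdiction.
The Superior Court of Selmere:
  (a) No defendant is a corporation; the claim does not concern real property — every alternative fails. Fails.
  (b) Every defendant has filed written consent, which satisfies one of the alternatives. The exception is not triggered, since the amount in controversy is 4,250 dollars, above the USD 4,000 ceiling. Condition met.
  (c) The contract was executed in Selmere. Met.
  (d) No party resides in Selmere. Not satisfied.
  (e) The amount in controversy is USD 4,250, which meets the USD 4,000 floor, so this disjunct is met. Satisfied.
  → The court lacks jurisdiction.
The Selholm District Court:
  (a) The claim is a consumer claim. Not satisfied.
  (b) The claim does not concern real property; the defendant resides in Fenmarsh, not Selholm; the claim is a consumer claim, not an employment claim — no alternative holds. Nor does the 'unless' clause help: the operative events occurred in Selmere, not Ulhaven. Not met.
  (c) No defendant is a corporation. Nor does the 'unless' clause help: the operative events occurred in Selmere, not Selholm. Fails.
  (d) The plaintiff resides in Fenmarsh, not Selholm; the amount in controversy is USD 4,250, below the 100,000 dollars floor — no alternative holds. Not satisfied.
  → The court lacks jurisdiction.
No court satisfies all of its conditions.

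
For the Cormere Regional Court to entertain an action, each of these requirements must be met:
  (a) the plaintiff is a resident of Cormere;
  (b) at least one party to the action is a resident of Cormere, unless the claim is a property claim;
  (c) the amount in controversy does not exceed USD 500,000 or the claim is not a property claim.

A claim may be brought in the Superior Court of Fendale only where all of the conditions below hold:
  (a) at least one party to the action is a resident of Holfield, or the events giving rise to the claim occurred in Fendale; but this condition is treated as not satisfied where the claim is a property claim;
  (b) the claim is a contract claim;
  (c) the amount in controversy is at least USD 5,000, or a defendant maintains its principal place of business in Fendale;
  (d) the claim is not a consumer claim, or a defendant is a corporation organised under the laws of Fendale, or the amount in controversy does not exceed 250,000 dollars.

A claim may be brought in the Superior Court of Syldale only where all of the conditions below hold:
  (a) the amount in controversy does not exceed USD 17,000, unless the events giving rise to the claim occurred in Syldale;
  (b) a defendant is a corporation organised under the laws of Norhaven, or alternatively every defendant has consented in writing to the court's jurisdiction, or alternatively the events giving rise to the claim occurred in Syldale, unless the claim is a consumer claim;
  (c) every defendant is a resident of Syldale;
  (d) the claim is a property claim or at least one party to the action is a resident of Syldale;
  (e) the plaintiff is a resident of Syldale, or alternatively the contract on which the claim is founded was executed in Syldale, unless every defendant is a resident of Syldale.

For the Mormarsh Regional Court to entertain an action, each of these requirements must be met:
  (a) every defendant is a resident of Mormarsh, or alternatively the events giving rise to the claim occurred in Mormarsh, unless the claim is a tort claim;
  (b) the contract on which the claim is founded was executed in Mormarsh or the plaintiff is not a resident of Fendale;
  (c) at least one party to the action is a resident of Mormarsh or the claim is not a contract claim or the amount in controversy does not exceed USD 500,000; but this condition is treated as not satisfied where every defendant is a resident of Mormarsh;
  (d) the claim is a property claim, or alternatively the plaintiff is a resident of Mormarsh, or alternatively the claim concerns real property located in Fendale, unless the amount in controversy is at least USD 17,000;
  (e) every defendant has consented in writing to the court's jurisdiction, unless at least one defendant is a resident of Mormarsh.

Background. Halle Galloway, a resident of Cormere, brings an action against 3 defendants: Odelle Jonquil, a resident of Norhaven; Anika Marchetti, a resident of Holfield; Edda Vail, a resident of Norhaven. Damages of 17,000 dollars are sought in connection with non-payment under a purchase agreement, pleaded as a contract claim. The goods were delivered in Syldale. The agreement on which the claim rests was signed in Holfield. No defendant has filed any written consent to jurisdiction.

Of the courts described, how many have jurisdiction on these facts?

2

The Cormere Regional Court:
  (a) The plaintiff resides in Cormere. Met.
  (b) Halle Galloway resides in Cormere. Condition met.
  (c) The amount in controversy is USD 17,000, within the USD 500,000 ceiling, so this disjunct is met. Satisfied.
  → Every requirement is satisfied — jurisdiction.
The Superior Court of Fendale:
  (a) Anika Marchetti resides in Holfield, which satisfies one of the alternatives. The exception is not triggered, since the claim is a contract claim, not a property claim. Met.
  (b) The claim is a contract claim. Met.
  (c) The amount in controversy is 17,000 dollars, which meets the 5,000 dollars floor, so this disjunct is met. Satisfied.
  (d) The claim is a contract claim, not a consumer claim, so this disjunct is met. Met.
  → The court has jurisdiction.
The Superior Court of Syldale:
  (a) The amount in controversy is $17,000, within the USD 17,000 ceiling. Satisfied.
  (b) The operative events occurred in Syldale, so this disjunct is met. Condition met.
  (c) The defendants reside as follows — Odelle Jonquil in Norhaven, Anika Marchetti in Holfield, Edda Vail in Norhaven — not all in Syldale. Fails.
  (d) The claim is a contract claim, not a property claim; no party resides in Syldale — every alternative fails. Fails.
  (e) The plaintiff resides in Cormere, not Syldale; the contract was executed in Holfield, not Syldale — no alternative holds. The proviso offers no rescue either, since the defendants reside as follows — Odelle Jonquil in Norhaven, Anika Marchetti in Holfield, Edda Vail in Norhaven — not all in Syldale. Condition not met.
  → No jurisdiction.
The Mormarsh Regional Court:
  (a) The defendants reside as follows — Odelle Jonquil in Norhaven, Anika Marchetti in Holfield, Edda Vail in Norhaven — not all in Mormarsh; the operative events occurred in Syldale, not Mormarsh — no alternative holds. Nor does the 'unless' clause help: the claim is a contract claim, not a tort claim. Not satisfied.
  (b) The plaintiff resides in Cormere, which is not Fendale, which satisfies one of the alternatives. Condition met.
  (c) The amount in controversy is $17,000, within the 500,000 dollars ceiling, so one alternative holds. The carve-out does not apply: the defendants reside as follows — Odelle Jonquil in Norhaven, Anika Marchetti in Holfield, Edda Vail in Norhaven — not all in Mormarsh. Met.
  (d) The claim is a contract claim, not a property claim; the plaintiff resides in Cormere, not Mormarsh; the claim does not concern real property — none of the alternatives is met. The proviso rescues it, though: the amount in controversy is $17,000, which meets the $17,000 floor. Condition met.
  (e) No such written consent has been filed. The proviso offers no rescue either, since no defendant resides in Mormarsh (they reside in Norhaven, Holfield, Norhaven). Fails.
  → No jurisdiction.
Courts with jurisdiction: the Cormere Regional Court, the Superior Court of Fendale — 2 in total.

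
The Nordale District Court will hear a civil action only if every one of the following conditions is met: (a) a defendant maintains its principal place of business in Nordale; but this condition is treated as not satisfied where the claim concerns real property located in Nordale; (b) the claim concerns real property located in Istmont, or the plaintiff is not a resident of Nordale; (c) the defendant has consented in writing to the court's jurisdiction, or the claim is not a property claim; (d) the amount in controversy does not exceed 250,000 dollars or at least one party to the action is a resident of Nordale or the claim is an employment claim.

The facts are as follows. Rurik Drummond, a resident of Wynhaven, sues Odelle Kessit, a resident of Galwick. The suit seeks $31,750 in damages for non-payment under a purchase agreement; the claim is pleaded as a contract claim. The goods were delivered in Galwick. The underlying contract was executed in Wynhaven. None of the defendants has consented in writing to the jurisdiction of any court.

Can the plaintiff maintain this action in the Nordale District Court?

The Nordale District Court:
  (a) No defendant is a corporation. Not satisfied.
  (b) The plaintiff resides in Wynhaven, which is not Nordale, so one alternative holds. Condition met.
  (c) The claim is a contract claim, not a property claim — that alternative is enough. Satisfied.
  (d) The amount in controversy is 31,750 dollars, within the 250,000 dollars ceiling, which satisfies one of the alternatives. Met.
  → The court lacks jurisdiction.

No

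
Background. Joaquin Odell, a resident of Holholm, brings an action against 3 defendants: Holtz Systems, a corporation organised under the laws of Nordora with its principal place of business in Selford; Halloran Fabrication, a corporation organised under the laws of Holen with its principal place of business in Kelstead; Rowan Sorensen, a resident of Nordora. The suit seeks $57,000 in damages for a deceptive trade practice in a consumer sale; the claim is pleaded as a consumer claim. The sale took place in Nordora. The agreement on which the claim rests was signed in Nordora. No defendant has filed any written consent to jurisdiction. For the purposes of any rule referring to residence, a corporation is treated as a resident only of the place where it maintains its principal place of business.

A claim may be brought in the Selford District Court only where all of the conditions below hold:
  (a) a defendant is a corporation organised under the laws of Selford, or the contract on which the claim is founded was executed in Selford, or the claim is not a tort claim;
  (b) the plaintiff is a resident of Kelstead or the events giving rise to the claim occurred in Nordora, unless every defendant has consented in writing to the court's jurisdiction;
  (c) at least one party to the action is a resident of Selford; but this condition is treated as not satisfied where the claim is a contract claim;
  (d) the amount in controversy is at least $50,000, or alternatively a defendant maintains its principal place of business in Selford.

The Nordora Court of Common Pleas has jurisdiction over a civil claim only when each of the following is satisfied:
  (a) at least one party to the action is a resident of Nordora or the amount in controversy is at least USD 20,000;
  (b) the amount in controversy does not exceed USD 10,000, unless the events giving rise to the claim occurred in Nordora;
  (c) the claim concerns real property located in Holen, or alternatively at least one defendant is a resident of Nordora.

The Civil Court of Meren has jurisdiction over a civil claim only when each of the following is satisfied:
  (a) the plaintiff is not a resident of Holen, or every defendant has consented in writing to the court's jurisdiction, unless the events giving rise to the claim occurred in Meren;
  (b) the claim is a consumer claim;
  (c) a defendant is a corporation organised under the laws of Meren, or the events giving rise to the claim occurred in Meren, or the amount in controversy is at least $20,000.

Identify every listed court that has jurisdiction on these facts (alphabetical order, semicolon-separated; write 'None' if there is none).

The Selford District Court:
  (a) The claim is a consumer claim, not a tort claim, so this disjunct is met. Condition met.
  (b) The operative events occurred in Nordora, so one alternative holds. Satisfied.
  (c) Holtz Systems resides in Selford. The exception is not triggered, since the claim is a consumer claim, not a contract claim. Met.
  (d) The amount in controversy is 57,000 dollars, which meets the 50,000 dollars floor, which satisfies one of the alternatives. Condition met.
  → The court has jurisdiction.
The Nordora Court of Common Pleas:
  (a) Rowan Sorensen resides in Nordora, so this disjunct is met. Condition met.
  (b) The amount in controversy is USD 57,000, above the USD 10,000 ceiling. The proviso rescues it, though: the operative events occurred in Nordora. Condition met.
  (c) Rowan Sorensen resides in Nordora, so this disjunct is met. Met.
  → Jurisdiction lies.
The Civil Court of Meren:
  (a) The plaintiff resides in Holholm, which is not Holen, which satisfies one of the alternatives. Met.
  (b) The claim is a consumer claim. Condition met.
  (c) The amount in controversy is $57,000, which meets the $20,000 floor, so this disjunct is met. Met.
  → Every requirement is satisfied — jurisdiction.

the Civil Court of Meren; the Nordora Court of Common Pleas; the Selford District Court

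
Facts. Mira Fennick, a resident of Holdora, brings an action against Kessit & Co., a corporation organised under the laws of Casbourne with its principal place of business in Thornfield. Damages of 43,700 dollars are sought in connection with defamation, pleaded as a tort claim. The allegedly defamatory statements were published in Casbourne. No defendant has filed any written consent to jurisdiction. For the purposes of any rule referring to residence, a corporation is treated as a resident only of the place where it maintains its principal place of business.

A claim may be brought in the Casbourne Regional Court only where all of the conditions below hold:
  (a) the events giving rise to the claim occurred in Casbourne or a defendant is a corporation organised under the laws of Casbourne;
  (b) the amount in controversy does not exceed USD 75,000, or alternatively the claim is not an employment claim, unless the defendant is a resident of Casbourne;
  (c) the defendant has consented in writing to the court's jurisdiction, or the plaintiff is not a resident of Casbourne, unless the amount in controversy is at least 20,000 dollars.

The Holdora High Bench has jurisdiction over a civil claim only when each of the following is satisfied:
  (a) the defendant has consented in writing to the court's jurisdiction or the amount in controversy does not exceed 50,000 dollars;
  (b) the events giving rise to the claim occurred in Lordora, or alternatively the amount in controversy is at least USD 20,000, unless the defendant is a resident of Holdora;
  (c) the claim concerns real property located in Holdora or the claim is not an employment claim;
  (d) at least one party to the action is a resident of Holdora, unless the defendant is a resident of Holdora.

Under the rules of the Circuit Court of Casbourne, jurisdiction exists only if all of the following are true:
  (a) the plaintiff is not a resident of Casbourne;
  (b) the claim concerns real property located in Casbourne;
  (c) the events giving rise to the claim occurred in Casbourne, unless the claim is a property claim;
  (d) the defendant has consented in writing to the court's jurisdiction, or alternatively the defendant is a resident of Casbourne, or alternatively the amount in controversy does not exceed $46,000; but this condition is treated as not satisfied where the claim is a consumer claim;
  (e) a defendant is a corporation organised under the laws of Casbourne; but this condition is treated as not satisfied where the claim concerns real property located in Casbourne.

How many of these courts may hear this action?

2

The Casbourne Regional Court:
  (a) The operative events occurred in Casbourne, so this disjunct is met. Met.
  (b) The amount in controversy is USD 43,700, within the USD 75,000 ceiling — that alternative is enough. Met.
  (c) The plaintiff resides in Holdora, which is not Casbourne, so one alternative holds. Satisfied.
  → The court has jurisdiction.
The Holdora High Bench:
  (a) The amount in controversy is 43,700 dollars, within the USD 50,000 ceiling, so this disjunct is met. Met.
  (b) The amount in controversy is 43,700 dollars, which meets the $20,000 floor — that alternative is enough. Met.
  (c) The claim is a tort claim, not an employment claim, so this disjunct is met. Satisfied.
  (d) Mira Fennick resides in Holdora. Met.
  → Jurisdiction lies.
The Circuit Court of Casbourne:
  (a) The plaintiff resides in Holdora, which is not Casbourne. Satisfied.
  (b) The claim does not concern real property. Not met.
  (c) The operative events occurred in Casbourne. Met.
  (d) The amount in controversy is $43,700, within the 46,000 dollars ceiling, which satisfies one of the alternatives. And the carve-out is inapplicable — the claim is a tort claim, not a consumer claim. Condition met.
  (e) Kessit & Co. is organised under the laws of Casbourne. The exception is not triggered, since the claim does not concern real property. Satisfied.
  → Not every requirement is met — no jurisdiction.
Courts with jurisdiction: the Casbourne Regional Court, the Holdora High Bench — 2 in total.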